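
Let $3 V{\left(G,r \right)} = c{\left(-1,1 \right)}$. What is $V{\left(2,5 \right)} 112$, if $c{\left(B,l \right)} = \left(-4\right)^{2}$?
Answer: $\frac{1792}{3} \approx 597.33$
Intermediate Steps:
$c{\left(B,l \right)} = 16$
$V{\left(G,r \right)} = \frac{16}{3}$ ($V{\left(G,r \right)} = \frac{1}{3} \cdot 16 = \frac{16}{3}$)
$V{\left(2,5 \right)} 112 = \frac{16}{3} \cdot 112 = \frac{1792}{3}$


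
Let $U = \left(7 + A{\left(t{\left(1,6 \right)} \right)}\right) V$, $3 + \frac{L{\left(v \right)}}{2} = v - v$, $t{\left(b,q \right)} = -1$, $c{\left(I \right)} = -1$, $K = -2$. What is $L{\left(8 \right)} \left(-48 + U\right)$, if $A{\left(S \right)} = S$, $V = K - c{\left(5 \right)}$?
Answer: $324$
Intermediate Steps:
$V = -1$ ($V = -2 - -1 = -2 + 1 = -1$)
$L{\left(v \right)} = -6$ ($L{\left(v \right)} = -6 + 2 \left(v - v\right) = -6 + 2 \cdot 0 = -6 + 0 = -6$)
$U = -6$ ($U = \left(7 - 1\right) \left(-1\right) = 6 \left(-1\right) = -6$)
$L{\left(8 \right)} \left(-48 + U\right) = - 6 \left(-48 - 6\right) = \left(-6\right) \left(-54\right) = 324$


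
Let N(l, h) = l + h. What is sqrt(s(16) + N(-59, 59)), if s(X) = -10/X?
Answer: I*sqrt(10)/4 ≈ 0.79057*I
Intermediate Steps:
N(l, h) = h + l
sqrt(s(16) + N(-59, 59)) = sqrt(-10/16 + (59 - 59)) = sqrt(-10*1/16 + 0) = sqrt(-5/8 + 0) = sqrt(-5/8) = I*sqrt(10)/4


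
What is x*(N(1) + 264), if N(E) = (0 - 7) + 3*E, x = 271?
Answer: 70460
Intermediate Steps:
N(E) = -7 + 3*E
x*(N(1) + 264) = 271*((-7 + 3*1) + 264) = 271*((-7 + 3) + 264) = 271*(-4 + 264) = 271*260 = 70460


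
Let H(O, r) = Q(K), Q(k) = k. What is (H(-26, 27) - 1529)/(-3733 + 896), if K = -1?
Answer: 1530/2837 ≈ 0.53930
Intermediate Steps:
H(O, r) = -1
(H(-26, 27) - 1529)/(-3733 + 896) = (-1 - 1529)/(-3733 + 896) = -1530/(-2837) = -1530*(-1/2837) = 1530/2837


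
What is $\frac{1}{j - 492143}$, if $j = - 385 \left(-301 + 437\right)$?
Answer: $- \frac{1}{544503} \approx -1.8365 \cdot 10^{-6}$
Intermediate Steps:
$j = -52360$ ($j = \left(-385\right) 136 = -52360$)
$\frac{1}{j - 492143} = \frac{1}{-52360 - 492143} = \frac{1}{-544503} = - \frac{1}{544503}$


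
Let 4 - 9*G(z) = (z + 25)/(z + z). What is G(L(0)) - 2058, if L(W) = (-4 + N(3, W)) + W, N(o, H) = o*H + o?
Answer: -18506/9 ≈ -2056.2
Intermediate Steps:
N(o, H) = o + H*o (N(o, H) = H*o + o = o + H*o)
L(W) = -1 + 4*W (L(W) = (-4 + 3*(1 + W)) + W = (-4 + (3 + 3*W)) + W = (-1 + 3*W) + W = -1 + 4*W)
G(z) = 4/9 - (25 + z)/(18*z) (G(z) = 4/9 - (z + 25)/(9*(z + z)) = 4/9 - (25 + z)/(9*(2*z)) = 4/9 - (25 + z)*1/(2*z)/9 = 4/9 - (25 + z)/(18*z))
G(L(0)) - 2058 = (-25 + 7*(-1 + 4*0))/(18*(-1 + 4*0)) - 2058 = (-25 + 7*(-1 + 0))/(18*(-1 + 0)) - 2058 = (1/18)*(-25 + 7*(-1))/(-1) - 2058 = (1/18)*(-1)*(-25 - 7) - 2058 = (1/18)*(-1)*(-32) - 2058 = 16/9 - 2058 = -18506/9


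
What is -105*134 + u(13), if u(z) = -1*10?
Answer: -14080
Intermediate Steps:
u(z) = -10
-105*134 + u(13) = -105*134 - 10 = -14070 - 10 = -14080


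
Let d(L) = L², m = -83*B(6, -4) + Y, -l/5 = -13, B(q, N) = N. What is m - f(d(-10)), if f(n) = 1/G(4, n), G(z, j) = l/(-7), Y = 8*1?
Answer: 22107/65 ≈ 340.11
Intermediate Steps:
Y = 8
l = 65 (l = -5*(-13) = 65)
m = 340 (m = -83*(-4) + 8 = 332 + 8 = 340)
G(z, j) = -65/7 (G(z, j) = 65/(-7) = 65*(-⅐) = -65/7)
f(n) = -7/65 (f(n) = 1/(-65/7) = -7/65)
m - f(d(-10)) = 340 - 1*(-7/65) = 340 + 7/65 = 22107/65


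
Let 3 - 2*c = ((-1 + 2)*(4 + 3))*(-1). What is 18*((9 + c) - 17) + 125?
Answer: 71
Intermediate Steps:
c = 5 (c = 3/2 - (-1 + 2)*(4 + 3)*(-1)/2 = 3/2 - 1*7*(-1)/2 = 3/2 - 7*(-1)/2 = 3/2 - ½*(-7) = 3/2 + 7/2 = 5)
18*((9 + c) - 17) + 125 = 18*((9 + 5) - 17) + 125 = 18*(14 - 17) + 125 = 18*(-3) + 125 = -54 + 125 = 71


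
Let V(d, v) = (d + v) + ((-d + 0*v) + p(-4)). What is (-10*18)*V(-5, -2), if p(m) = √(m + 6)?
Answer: 360 - 180*√2 ≈ 105.44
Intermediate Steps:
p(m) = √(6 + m)
V(d, v) = v + √2 (V(d, v) = (d + v) + ((-d + 0*v) + √(6 - 4)) = (d + v) + ((-d + 0) + √2) = (d + v) + (-d + √2) = (d + v) + (√2 - d) = v + √2)
(-10*18)*V(-5, -2) = (-10*18)*(-2 + √2) = -180*(-2 + √2) = 360 - 180*√2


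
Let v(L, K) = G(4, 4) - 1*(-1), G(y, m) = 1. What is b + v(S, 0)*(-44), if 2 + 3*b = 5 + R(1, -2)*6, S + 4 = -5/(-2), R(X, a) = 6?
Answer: -75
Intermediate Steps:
S = -3/2 (S = -4 - 5/(-2) = -4 - 5*(-½) = -4 + 5/2 = -3/2 ≈ -1.5000)
v(L, K) = 2 (v(L, K) = 1 - 1*(-1) = 1 + 1 = 2)
b = 13 (b = -⅔ + (5 + 6*6)/3 = -⅔ + (5 + 36)/3 = -⅔ + (⅓)*41 = -⅔ + 41/3 = 13)
b + v(S, 0)*(-44) = 13 + 2*(-44) = 13 - 88 = -75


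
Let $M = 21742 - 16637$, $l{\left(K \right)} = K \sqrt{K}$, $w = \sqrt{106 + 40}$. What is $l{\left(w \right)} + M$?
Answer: $5105 + 146^{\frac{3}{4}} \approx 5147.0$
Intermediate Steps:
$w = \sqrt{146} \approx 12.083$
$l{\left(K \right)} = K^{\frac{3}{2}}$
$M = 5105$ ($M = 21742 - 16637 = 5105$)
$l{\left(w \right)} + M = \left(\sqrt{146}\right)^{\frac{3}{2}} + 5105 = 146^{\frac{3}{4}} + 5105 = 5105 + 146^{\frac{3}{4}}$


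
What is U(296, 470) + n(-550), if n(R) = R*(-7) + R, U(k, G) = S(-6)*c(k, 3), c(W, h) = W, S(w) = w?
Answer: 1524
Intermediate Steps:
U(k, G) = -6*k
n(R) = -6*R (n(R) = -7*R + R = -6*R)
U(296, 470) + n(-550) = -6*296 - 6*(-550) = -1776 + 3300 = 1524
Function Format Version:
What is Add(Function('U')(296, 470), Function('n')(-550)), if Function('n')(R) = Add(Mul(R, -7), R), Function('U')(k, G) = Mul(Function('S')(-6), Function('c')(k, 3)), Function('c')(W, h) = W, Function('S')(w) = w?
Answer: 1524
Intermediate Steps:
Function('U')(k, G) = Mul(-6, k)
Function('n')(R) = Mul(-6, R) (Function('n')(R) = Add(Mul(-7, R), R) = Mul(-6, R))
Add(Function('U')(296, 470), Function('n')(-550)) = Add(Mul(-6, 296), Mul(-6, -550)) = Add(-1776, 3300) = 1524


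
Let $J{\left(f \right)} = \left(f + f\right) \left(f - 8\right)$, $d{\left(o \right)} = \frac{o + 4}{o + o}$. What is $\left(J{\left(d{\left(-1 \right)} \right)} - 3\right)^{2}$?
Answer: $\frac{2601}{4} \approx 650.25$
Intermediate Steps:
$d{\left(o \right)} = \frac{4 + o}{2 o}$
$J{\left(f \right)} = 2 f \left(-8 + f\right)$
$\left(J{\left(d{\left(-1 \right)} \right)} - 3\right)^{2} = \left(2 \frac{4 - 1}{2 \left(-1\right)} \left(-8 + \frac{4 - 1}{2 \left(-1\right)}\right) - 3\right)^{2} = \left(2 \cdot \frac{1}{2} \left(-1\right) 3 \left(-8 + \frac{1}{2} \left(-1\right) 3\right) - 3\right)^{2} = \left(2 \left(- \frac{3}{2}\right) \left(-8 - \frac{3}{2}\right) - 3\right)^{2} = \left(2 \left(- \frac{3}{2}\right) \left(- \frac{19}{2}\right) - 3\right)^{2} = \left(\frac{57}{2} - 3\right)^{2} = \left(\frac{51}{2}\right)^{2} = \frac{2601}{4}$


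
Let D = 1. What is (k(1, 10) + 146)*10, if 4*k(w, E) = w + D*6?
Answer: 2955/2 ≈ 1477.5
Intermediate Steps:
k(w, E) = 3/2 + w/4 (k(w, E) = (w + 1*6)/4 = (w + 6)/4 = (6 + w)/4 = 3/2 + w/4)
(k(1, 10) + 146)*10 = ((3/2 + (1/4)*1) + 146)*10 = ((3/2 + 1/4) + 146)*10 = (7/4 + 146)*10 = (591/4)*10 = 2955/2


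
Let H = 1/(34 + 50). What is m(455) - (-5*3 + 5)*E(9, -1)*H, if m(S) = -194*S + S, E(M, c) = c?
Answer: -3688235/42 ≈ -87815.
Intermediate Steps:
H = 1/84 ≈ 0.011905
m(S) = -193*S
m(455) - (-5*3 + 5)*E(9, -1)*H = -193*455 - (-5*3 + 5)*(-1)/84 = -87815 - (-15 + 5)*(-1)/84 = -87815 - (-10*(-1))/84 = -87815 - 10/84 = -87815 - 1*5/42 = -87815 - 5/42 = -3688235/42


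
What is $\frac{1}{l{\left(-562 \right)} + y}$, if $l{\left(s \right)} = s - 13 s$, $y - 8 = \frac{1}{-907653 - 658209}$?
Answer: $\frac{1565862}{10572700223} \approx 0.0001481$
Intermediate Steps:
$y = \frac{12526895}{1565862}$ ($y = 8 + \frac{1}{-907653 - 658209} = 8 + \frac{1}{-1565862} = 8 - \frac{1}{1565862} = \frac{12526895}{1565862} \approx 8.0$)
$l{\left(s \right)} = - 12 s$
$\frac{1}{l{\left(-562 \right)} + y} = \frac{1}{\left(-12\right) \left(-562\right) + \frac{12526895}{1565862}} = \frac{1}{6744 + \frac{12526895}{1565862}} = \frac{1}{\frac{10572700223}{1565862}} = \frac{1565862}{10572700223}$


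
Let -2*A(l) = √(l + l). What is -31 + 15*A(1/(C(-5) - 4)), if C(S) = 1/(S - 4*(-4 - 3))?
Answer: -31 - 15*I*√4186/182 ≈ -31.0 - 5.3324*I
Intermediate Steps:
C(S) = 1/(28 + S) (C(S) = 1/(S - 4*(-7)) = 1/(S + 28) = 1/(28 + S))
A(l) = -√2*√l/2 (A(l) = -√(l + l)/2 = -√2*√l/2)
-31 + 15*A(1/(C(-5) - 4)) = -31 + 15*(-√2*√(1/(1/(28 - 5) - 4))/2) = -31 + 15*(-√2*√(1/(1/23 - 4))/2) = -31 + 15*(-√2*√(1/(-91/23))/2) = -31 + 15*(-√2*√(-23/91)/2) = -31 + 15*(-√2*I*√2093/91/2) = -31 + 15*(-I*√4186/182) = -31 - 15*I*√4186/182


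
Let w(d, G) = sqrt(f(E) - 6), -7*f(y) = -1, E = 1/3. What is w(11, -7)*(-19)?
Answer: -19*I*sqrt(287)/7 ≈ -45.983*I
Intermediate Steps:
E = 1/3 ≈ 0.33333
f(y) = 1/7 (f(y) = -1/7*(-1) = 1/7)
w(d, G) = I*sqrt(287)/7 (w(d, G) = sqrt(1/7 - 6) = sqrt(-41/7) = I*sqrt(287)/7)
w(11, -7)*(-19) = (I*sqrt(287)/7)*(-19) = -19*I*sqrt(287)/7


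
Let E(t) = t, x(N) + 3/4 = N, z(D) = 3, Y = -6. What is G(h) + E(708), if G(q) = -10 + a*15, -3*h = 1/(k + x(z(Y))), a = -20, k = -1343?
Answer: 398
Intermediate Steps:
x(N) = -¾ + N
h = 4/16089 (h = -1/(3*(-1343 + (-¾ + 3))) = -1/(3*(-1343 + 9/4)) = -1/(3*(-5363/4)) = -⅓*(-4/5363) = 4/16089 ≈ 0.00024862)
G(q) = -310 (G(q) = -10 - 20*15 = -10 - 300 = -310)
G(h) + E(708) = -310 + 708 = 398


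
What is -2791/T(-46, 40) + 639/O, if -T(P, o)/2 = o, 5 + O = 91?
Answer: 145573/3440 ≈ 42.318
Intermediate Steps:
O = 86 (O = -5 + 91 = 86)
T(P, o) = -2*o
-2791/T(-46, 40) + 639/O = -2791/((-2*40)) + 639/86 = -2791/(-80) + 639*(1/86) = -2791*(-1/80) + 639/86 = 2791/80 + 639/86 = 145573/3440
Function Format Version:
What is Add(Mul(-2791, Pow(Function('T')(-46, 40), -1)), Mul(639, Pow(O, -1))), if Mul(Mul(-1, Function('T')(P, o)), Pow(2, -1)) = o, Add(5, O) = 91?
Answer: Rational(145573, 3440) ≈ 42.318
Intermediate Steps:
O = 86 (O = Add(-5, 91) = 86)
Function('T')(P, o) = Mul(-2, o)
Add(Mul(-2791, Pow(Function('T')(-46, 40), -1)), Mul(639, Pow(O, -1))) = Add(Mul(-2791, Pow(Mul(-2, 40), -1)), Mul(639, Pow(86, -1))) = Add(Mul(-2791, Pow(-80, -1)), Mul(639, Rational(1, 86))) = Add(Mul(-2791, Rational(-1, 80)), Rational(639, 86)) = Add(Rational(2791, 80), Rational(639, 86)) = Rational(145573, 3440)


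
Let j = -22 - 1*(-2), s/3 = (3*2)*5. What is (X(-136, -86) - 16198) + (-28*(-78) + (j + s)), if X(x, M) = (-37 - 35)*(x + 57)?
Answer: -8256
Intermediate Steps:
s = 90 (s = 3*((3*2)*5) = 3*(6*5) = 3*30 = 90)
j = -20 (j = -22 + 2 = -20)
X(x, M) = -4104 - 72*x (X(x, M) = -72*(57 + x) = -4104 - 72*x)
(X(-136, -86) - 16198) + (-28*(-78) + (j + s)) = ((-4104 - 72*(-136)) - 16198) + (-28*(-78) + (-20 + 90)) = ((-4104 + 9792) - 16198) + (2184 + 70) = (5688 - 16198) + 2254 = -10510 + 2254 = -8256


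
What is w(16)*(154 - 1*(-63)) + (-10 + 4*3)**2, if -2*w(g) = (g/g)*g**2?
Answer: -27772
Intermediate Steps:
w(g) = -g**2/2 (w(g) = -g/g*g**2/2 = -g**2/2)
w(16)*(154 - 1*(-63)) + (-10 + 4*3)**2 = (-1/2*16**2)*(154 - 1*(-63)) + (-10 + 4*3)**2 = (-1/2*256)*(154 + 63) + (-10 + 12)**2 = -128*217 + 2**2 = -27776 + 4 = -27772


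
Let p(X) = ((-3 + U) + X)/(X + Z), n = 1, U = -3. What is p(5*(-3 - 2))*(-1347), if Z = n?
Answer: -13919/8 ≈ -1739.9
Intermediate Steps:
Z = 1
p(X) = (-6 + X)/(1 + X) (p(X) = ((-3 - 3) + X)/(X + 1) = (-6 + X)/(1 + X))
p(5*(-3 - 2))*(-1347) = ((-6 + 5*(-3 - 2))/(1 + 5*(-3 - 2)))*(-1347) = ((-6 + 5*(-5))/(1 + 5*(-5)))*(-1347) = ((-6 - 25)/(1 - 25))*(-1347) = (-31/(-24))*(-1347) = -1/24*(-31)*(-1347) = (31/24)*(-1347) = -13919/8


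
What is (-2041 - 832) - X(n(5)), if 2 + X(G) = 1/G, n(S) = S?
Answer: -14356/5 ≈ -2871.2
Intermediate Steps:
X(G) = -2 + 1/G
(-2041 - 832) - X(n(5)) = (-2041 - 832) - (-2 + 1/5) = -2873 - (-2 + ⅕) = -2873 - 1*(-9/5) = -2873 + 9/5 = -14356/5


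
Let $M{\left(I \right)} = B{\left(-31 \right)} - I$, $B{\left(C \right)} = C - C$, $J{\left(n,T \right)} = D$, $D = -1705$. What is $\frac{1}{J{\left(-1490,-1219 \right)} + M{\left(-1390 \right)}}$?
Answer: $- \frac{1}{315} \approx -0.0031746$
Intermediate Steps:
$J{\left(n,T \right)} = -1705$
$B{\left(C \right)} = 0$
$M{\left(I \right)} = - I$ ($M{\left(I \right)} = 0 - I = - I$)
$\frac{1}{J{\left(-1490,-1219 \right)} + M{\left(-1390 \right)}} = \frac{1}{-1705 - -1390} = \frac{1}{-1705 + 1390} = \frac{1}{-315} = - \frac{1}{315}$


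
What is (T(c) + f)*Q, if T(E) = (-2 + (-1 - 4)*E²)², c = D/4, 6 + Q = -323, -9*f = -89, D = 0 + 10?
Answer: -52845625/144 ≈ -3.6698e+5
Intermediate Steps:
D = 10
f = 89/9 (f = -⅑*(-89) = 89/9 ≈ 9.8889)
Q = -329 (Q = -6 - 323 = -329)
c = 5/2 (c = 10/4 = 10*(¼) = 5/2 ≈ 2.5000)
T(E) = (-2 - 5*E²)²
(T(c) + f)*Q = ((2 + 5*(5/2)²)² + 89/9)*(-329) = ((2 + 5*(25/4))² + 89/9)*(-329) = ((2 + 125/4)² + 89/9)*(-329) = ((133/4)² + 89/9)*(-329) = (17689/16 + 89/9)*(-329) = (160625/144)*(-329) = -52845625/144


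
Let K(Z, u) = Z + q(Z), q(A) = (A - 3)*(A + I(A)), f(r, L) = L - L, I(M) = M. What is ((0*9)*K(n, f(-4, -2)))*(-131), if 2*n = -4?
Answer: 0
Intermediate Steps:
n = -2 (n = (½)*(-4) = -2)
f(r, L) = 0
q(A) = 2*A*(-3 + A) (q(A) = (A - 3)*(A + A) = (-3 + A)*(2*A) = 2*A*(-3 + A))
K(Z, u) = Z + 2*Z*(-3 + Z)
((0*9)*K(n, f(-4, -2)))*(-131) = ((0*9)*(-2*(-5 + 2*(-2))))*(-131) = (0*(-2*(-5 - 4)))*(-131) = (0*(-2*(-9)))*(-131) = (0*18)*(-131) = 0*(-131) = 0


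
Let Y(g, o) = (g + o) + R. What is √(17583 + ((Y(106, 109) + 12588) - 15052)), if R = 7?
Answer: 23*√29 ≈ 123.86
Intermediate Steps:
Y(g, o) = 7 + g + o (Y(g, o) = (g + o) + 7 = 7 + g + o)
√(17583 + ((Y(106, 109) + 12588) - 15052)) = √(17583 + (((7 + 106 + 109) + 12588) - 15052)) = √(17583 + ((222 + 12588) - 15052)) = √(17583 + (12810 - 15052)) = √(17583 - 2242) = √15341 = 23*√29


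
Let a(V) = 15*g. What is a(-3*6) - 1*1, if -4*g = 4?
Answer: -16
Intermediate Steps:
g = -1 (g = -1/4*4 = -1)
a(V) = -15 (a(V) = 15*(-1) = -15)
a(-3*6) - 1*1 = -15 - 1*1 = -15 - 1 = -16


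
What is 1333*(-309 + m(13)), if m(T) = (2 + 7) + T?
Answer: -382571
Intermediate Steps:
m(T) = 9 + T
1333*(-309 + m(13)) = 1333*(-309 + (9 + 13)) = 1333*(-309 + 22) = 1333*(-287) = -382571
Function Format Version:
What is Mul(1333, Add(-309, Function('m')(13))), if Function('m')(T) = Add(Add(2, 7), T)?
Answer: -382571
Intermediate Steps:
Function('m')(T) = Add(9, T)
Mul(1333, Add(-309, Function('m')(13))) = Mul(1333, Add(-309, Add(9, 13))) = Mul(1333, Add(-309, 22)) = Mul(1333, -287) = -382571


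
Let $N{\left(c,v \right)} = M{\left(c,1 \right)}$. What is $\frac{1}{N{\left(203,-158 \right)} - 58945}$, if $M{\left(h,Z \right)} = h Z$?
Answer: $- \frac{1}{58742} \approx -1.7024 \cdot 10^{-5}$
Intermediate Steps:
$M{\left(h,Z \right)} = Z h$
$N{\left(c,v \right)} = c$ ($N{\left(c,v \right)} = 1 c = c$)
$\frac{1}{N{\left(203,-158 \right)} - 58945} = \frac{1}{203 - 58945} = \frac{1}{-58742} = - \frac{1}{58742}$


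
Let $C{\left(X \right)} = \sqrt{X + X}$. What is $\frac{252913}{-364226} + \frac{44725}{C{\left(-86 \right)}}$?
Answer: $- \frac{252913}{364226} - \frac{44725 i \sqrt{43}}{86} \approx -0.69438 - 3410.3 i$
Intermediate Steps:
$C{\left(X \right)} = \sqrt{2} \sqrt{X}$ ($C{\left(X \right)} = \sqrt{2 X} = \sqrt{2} \sqrt{X}$)
$\frac{252913}{-364226} + \frac{44725}{C{\left(-86 \right)}} = \frac{252913}{-364226} + \frac{44725}{\sqrt{2} \sqrt{-86}} = 252913 \left(- \frac{1}{364226}\right) + \frac{44725}{\sqrt{2} i \sqrt{86}} = - \frac{252913}{364226} + \frac{44725}{2 i \sqrt{43}} = - \frac{252913}{364226} + 44725 \left(- \frac{i \sqrt{43}}{86}\right) = - \frac{252913}{364226} - \frac{44725 i \sqrt{43}}{86}$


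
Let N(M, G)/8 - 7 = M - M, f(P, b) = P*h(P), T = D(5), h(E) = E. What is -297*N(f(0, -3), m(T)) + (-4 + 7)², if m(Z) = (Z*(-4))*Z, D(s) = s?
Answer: -16623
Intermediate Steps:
T = 5
f(P, b) = P² (f(P, b) = P*P = P²)
m(Z) = -4*Z² (m(Z) = (-4*Z)*Z = -4*Z²)
N(M, G) = 56 (N(M, G) = 56 + 8*(M - M) = 56 + 8*0 = 56 + 0 = 56)
-297*N(f(0, -3), m(T)) + (-4 + 7)² = -297*56 + (-4 + 7)² = -16632 + 3² = -16632 + 9 = -16623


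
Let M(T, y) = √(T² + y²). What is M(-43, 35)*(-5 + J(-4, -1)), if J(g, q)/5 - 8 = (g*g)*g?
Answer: -285*√3074 ≈ -15801.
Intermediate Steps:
J(g, q) = 40 + 5*g³ (J(g, q) = 40 + 5*((g*g)*g) = 40 + 5*(g²*g) = 40 + 5*g³)
M(-43, 35)*(-5 + J(-4, -1)) = √((-43)² + 35²)*(-5 + (40 + 5*(-4)³)) = √(1849 + 1225)*(-5 + (40 + 5*(-64))) = √3074*(-5 + (40 - 320)) = √3074*(-5 - 280) = √3074*(-285) = -285*√3074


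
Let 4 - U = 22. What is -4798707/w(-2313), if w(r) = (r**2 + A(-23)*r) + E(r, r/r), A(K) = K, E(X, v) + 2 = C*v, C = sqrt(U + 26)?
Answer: -12964105253181/14597101411774 + 4798707*sqrt(2)/14597101411774 ≈ -0.88813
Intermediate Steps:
U = -18 (U = 4 - 1*22 = 4 - 22 = -18)
C = 2*sqrt(2) (C = sqrt(-18 + 26) = sqrt(8) = 2*sqrt(2) ≈ 2.8284)
E(X, v) = -2 + 2*v*sqrt(2) (E(X, v) = -2 + (2*sqrt(2))*v = -2 + 2*v*sqrt(2))
w(r) = -2 + r**2 - 23*r + 2*sqrt(2) (w(r) = (r**2 - 23*r) + (-2 + 2*(r/r)*sqrt(2)) = (r**2 - 23*r) + (-2 + 2*1*sqrt(2)) = (r**2 - 23*r) + (-2 + 2*sqrt(2)) = -2 + r**2 - 23*r + 2*sqrt(2))
-4798707/w(-2313) = -4798707/(-2 + (-2313)**2 - 23*(-2313) + 2*sqrt(2)) = -4798707/(-2 + 5349969 + 53199 + 2*sqrt(2)) = -4798707/(5403166 + 2*sqrt(2))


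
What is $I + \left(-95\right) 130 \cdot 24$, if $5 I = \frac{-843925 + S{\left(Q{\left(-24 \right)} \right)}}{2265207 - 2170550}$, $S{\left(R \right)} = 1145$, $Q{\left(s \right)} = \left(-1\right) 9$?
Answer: $- \frac{28056503356}{94657} \approx -2.964 \cdot 10^{5}$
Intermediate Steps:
$Q{\left(s \right)} = -9$
$I = - \frac{168556}{94657}$ ($I = \frac{\left(-843925 + 1145\right) \frac{1}{2265207 - 2170550}}{5} = \frac{\left(-842780\right) \frac{1}{94657}}{5} = \frac{1}{5} \left(- \frac{842780}{94657}\right) = - \frac{168556}{94657} \approx -1.7807$)
$I + \left(-95\right) 130 \cdot 24 = - \frac{168556}{94657} + \left(-95\right) 130 \cdot 24 = - \frac{168556}{94657} - 296400 = - \frac{28056503356}{94657}$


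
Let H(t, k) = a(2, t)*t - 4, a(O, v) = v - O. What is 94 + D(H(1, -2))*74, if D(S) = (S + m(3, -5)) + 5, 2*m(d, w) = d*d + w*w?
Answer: 1352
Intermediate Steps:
m(d, w) = d²/2 + w²/2 (m(d, w) = (d*d + w*w)/2 = (d² + w²)/2 = d²/2 + w²/2)
H(t, k) = -4 + t*(-2 + t) (H(t, k) = (t - 1*2)*t - 4 = (t - 2)*t - 4 = (-2 + t)*t - 4 = t*(-2 + t) - 4 = -4 + t*(-2 + t))
D(S) = 22 + S (D(S) = (S + ((½)*3² + (½)*(-5)²)) + 5 = (S + ((½)*9 + (½)*25)) + 5 = (S + (9/2 + 25/2)) + 5 = (S + 17) + 5 = (17 + S) + 5 = 22 + S)
94 + D(H(1, -2))*74 = 94 + (22 + (-4 + 1*(-2 + 1)))*74 = 94 + (22 + (-4 + 1*(-1)))*74 = 94 + (22 + (-4 - 1))*74 = 94 + (22 - 5)*74 = 94 + 17*74 = 94 + 1258 = 1352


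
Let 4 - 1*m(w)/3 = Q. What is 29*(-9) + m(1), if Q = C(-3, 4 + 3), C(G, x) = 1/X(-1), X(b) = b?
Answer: -246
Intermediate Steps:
C(G, x) = -1 (C(G, x) = 1/(-1) = -1)
Q = -1
m(w) = 15 (m(w) = 12 - 3*(-1) = 12 + 3 = 15)
29*(-9) + m(1) = 29*(-9) + 15 = -261 + 15 = -246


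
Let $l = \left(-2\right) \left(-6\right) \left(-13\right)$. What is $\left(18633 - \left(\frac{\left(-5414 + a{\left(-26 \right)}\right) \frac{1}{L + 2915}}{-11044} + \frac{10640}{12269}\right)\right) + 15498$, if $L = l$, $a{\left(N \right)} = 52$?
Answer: $\frac{6379626373906413}{186920644262} \approx 34130.0$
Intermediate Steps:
$l = -156$ ($l = 12 \left(-13\right) = -156$)
$L = -156$
$\left(18633 - \left(\frac{\left(-5414 + a{\left(-26 \right)}\right) \frac{1}{L + 2915}}{-11044} + \frac{10640}{12269}\right)\right) + 15498 = \left(18633 - \left(\frac{\left(-5414 + 52\right) \frac{1}{-156 + 2915}}{-11044} + \frac{10640}{12269}\right)\right) + 15498 = \left(18633 - \left(- \frac{5362}{2759} \left(- \frac{1}{11044}\right) + 10640 \cdot \frac{1}{12269}\right)\right) + 15498 = \left(18633 - \left(\left(-5362\right) \frac{1}{2759} \left(- \frac{1}{11044}\right) + \frac{10640}{12269}\right)\right) + 15498 = \left(18633 - \left(\left(- \frac{5362}{2759}\right) \left(- \frac{1}{11044}\right) + \frac{10640}{12269}\right)\right) + 15498 = \left(18633 - \left(\frac{2681}{15235198} + \frac{10640}{12269}\right)\right) + 15498 = \left(18633 - \frac{162135399909}{186920644262}\right) + 15498 = \frac{3482730229133937}{186920644262} + 15498 = \frac{6379626373906413}{186920644262}$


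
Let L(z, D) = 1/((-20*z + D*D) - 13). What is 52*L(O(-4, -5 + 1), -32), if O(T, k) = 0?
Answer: 52/1011 ≈ 0.051434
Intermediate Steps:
L(z, D) = 1/(-13 + D**2 - 20*z) (L(z, D) = 1/((-20*z + D**2) - 13) = 1/((D**2 - 20*z) - 13) = 1/(-13 + D**2 - 20*z))
52*L(O(-4, -5 + 1), -32) = 52*(-1/(13 - 1*(-32)**2 + 20*0)) = 52*(-1/(13 - 1*1024 + 0)) = 52*(-1/(13 - 1024 + 0)) = 52*(-1/(-1011)) = 52*(-1*(-1/1011)) = 52*(1/1011) = 52/1011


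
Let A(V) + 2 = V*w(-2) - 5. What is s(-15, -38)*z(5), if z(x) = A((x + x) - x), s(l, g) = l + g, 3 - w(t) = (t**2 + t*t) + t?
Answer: 1166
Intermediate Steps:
w(t) = 3 - t - 2*t**2 (w(t) = 3 - ((t**2 + t*t) + t) = 3 - ((t**2 + t**2) + t) = 3 - (2*t**2 + t) = 3 - (t + 2*t**2) = 3 + (-t - 2*t**2) = 3 - t - 2*t**2)
s(l, g) = g + l
A(V) = -7 - 3*V (A(V) = -2 + (V*(3 - 1*(-2) - 2*(-2)**2) - 5) = -2 + (V*(3 + 2 - 2*4) - 5) = -2 + (V*(3 + 2 - 8) - 5) = -2 + (V*(-3) - 5) = -2 + (-3*V - 5) = -2 + (-5 - 3*V) = -7 - 3*V)
z(x) = -7 - 3*x (z(x) = -7 - 3*((x + x) - x) = -7 - 3*(2*x - x) = -7 - 3*x)
s(-15, -38)*z(5) = (-38 - 15)*(-7 - 3*5) = -53*(-7 - 15) = -53*(-22) = 1166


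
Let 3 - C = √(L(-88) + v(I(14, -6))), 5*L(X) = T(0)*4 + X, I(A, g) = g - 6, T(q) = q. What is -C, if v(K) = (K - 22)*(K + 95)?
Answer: -3 + I*√70990/5 ≈ -3.0 + 53.288*I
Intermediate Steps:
I(A, g) = -6 + g
v(K) = (-22 + K)*(95 + K)
L(X) = X/5 (L(X) = (0*4 + X)/5 = (0 + X)/5 = X/5)
C = 3 - I*√70990/5 (C = 3 - √((⅕)*(-88) + (-2090 + (-6 - 6)² + 73*(-6 - 6))) = 3 - √(-88/5 + (-2090 + (-12)² + 73*(-12))) = 3 - √(-88/5 + (-2090 + 144 - 876)) = 3 - √(-88/5 - 2822) = 3 - √(-14198/5) = 3 - I*√70990/5 ≈ 3.0 - 53.288*I)
-C = -(3 - I*√70990/5) = -3 + I*√70990/5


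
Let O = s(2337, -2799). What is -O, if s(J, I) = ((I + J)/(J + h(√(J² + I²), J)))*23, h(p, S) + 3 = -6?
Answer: 1771/388 ≈ 4.5644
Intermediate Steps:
h(p, S) = -9 (h(p, S) = -3 - 6 = -9)
s(J, I) = 23*(I + J)/(-9 + J) (s(J, I) = ((I + J)/(J - 9))*23 = ((I + J)/(-9 + J))*23 = 23*(I + J)/(-9 + J))
O = -1771/388 (O = 23*(-2799 + 2337)/(-9 + 2337) = 23*(-462)/2328 = 23*(1/2328)*(-462) = -1771/388 ≈ -4.5644)
-O = -1*(-1771/388) = 1771/388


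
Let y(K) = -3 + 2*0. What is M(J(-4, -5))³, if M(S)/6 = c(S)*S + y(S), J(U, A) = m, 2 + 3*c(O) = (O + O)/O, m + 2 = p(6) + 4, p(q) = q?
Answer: -5832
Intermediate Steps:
m = 8 (m = -2 + (6 + 4) = -2 + 10 = 8)
c(O) = 0 (c(O) = -⅔ + ((O + O)/O)/3 = -⅔ + ((2*O)/O)/3 = -⅔ + (⅓)*2 = -⅔ + ⅔ = 0)
J(U, A) = 8
y(K) = -3 (y(K) = -3 + 0 = -3)
M(S) = -18 (M(S) = 6*(0*S - 3) = 6*(0 - 3) = 6*(-3) = -18)
M(J(-4, -5))³ = (-18)³ = -5832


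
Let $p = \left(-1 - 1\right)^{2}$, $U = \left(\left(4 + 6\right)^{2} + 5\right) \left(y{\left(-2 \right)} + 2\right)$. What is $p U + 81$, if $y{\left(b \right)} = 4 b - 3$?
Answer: $-3699$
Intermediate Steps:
$y{\left(b \right)} = -3 + 4 b$
$U = -945$ ($U = \left(\left(4 + 6\right)^{2} + 5\right) \left(\left(-3 + 4 \left(-2\right)\right) + 2\right) = \left(10^{2} + 5\right) \left(\left(-3 - 8\right) + 2\right) = \left(100 + 5\right) \left(-11 + 2\right) = 105 \left(-9\right) = -945$)
$p = 4$ ($p = \left(-2\right)^{2} = 4$)
$p U + 81 = 4 \left(-945\right) + 81 = -3780 + 81 = -3699$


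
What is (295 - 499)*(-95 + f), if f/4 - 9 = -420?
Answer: 354756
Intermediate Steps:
f = -1644 (f = 36 + 4*(-420) = 36 - 1680 = -1644)
(295 - 499)*(-95 + f) = (295 - 499)*(-95 - 1644) = -204*(-1739) = 354756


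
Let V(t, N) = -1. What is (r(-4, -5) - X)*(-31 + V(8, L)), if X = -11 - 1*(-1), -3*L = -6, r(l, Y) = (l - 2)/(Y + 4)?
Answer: -512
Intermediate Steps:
r(l, Y) = (-2 + l)/(4 + Y)
L = 2 (L = -⅓*(-6) = 2)
X = -10 (X = -11 + 1 = -10)
(r(-4, -5) - X)*(-31 + V(8, L)) = ((-2 - 4)/(4 - 5) - 1*(-10))*(-31 - 1) = (-6/(-1) + 10)*(-32) = (-1*(-6) + 10)*(-32) = (6 + 10)*(-32) = 16*(-32) = -512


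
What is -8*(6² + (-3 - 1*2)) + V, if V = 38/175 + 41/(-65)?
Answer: -565141/2275 ≈ -248.41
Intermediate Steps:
V = -941/2275 (V = 38*(1/175) + 41*(-1/65) = 38/175 - 41/65 = -941/2275 ≈ -0.41363)
-8*(6² + (-3 - 1*2)) + V = -8*(6² + (-3 - 1*2)) - 941/2275 = -8*(36 + (-3 - 2)) - 941/2275 = -8*(36 - 5) - 941/2275 = -8*31 - 941/2275 = -248 - 941/2275 = -565141/2275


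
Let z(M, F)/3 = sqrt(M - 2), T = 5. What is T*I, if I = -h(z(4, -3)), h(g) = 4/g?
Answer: -10*sqrt(2)/3 ≈ -4.7140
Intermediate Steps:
z(M, F) = 3*sqrt(-2 + M) (z(M, F) = 3*sqrt(M - 2) = 3*sqrt(-2 + M))
I = -2*sqrt(2)/3 (I = -4/(3*sqrt(-2 + 4)) = -4/(3*sqrt(2)) = -4*sqrt(2)/6 = -2*sqrt(2)/3 ≈ -0.94281)
T*I = 5*(-2*sqrt(2)/3) = -10*sqrt(2)/3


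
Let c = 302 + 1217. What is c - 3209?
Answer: -1690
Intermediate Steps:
c = 1519
c - 3209 = 1519 - 3209 = -1690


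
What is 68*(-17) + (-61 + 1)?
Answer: -1216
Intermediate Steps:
68*(-17) + (-61 + 1) = -1156 - 60 = -1216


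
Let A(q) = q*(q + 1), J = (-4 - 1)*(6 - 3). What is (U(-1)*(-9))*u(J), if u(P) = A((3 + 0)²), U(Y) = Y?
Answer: 810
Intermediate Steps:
J = -15 (J = -5*3 = -15)
A(q) = q*(1 + q)
u(P) = 90 (u(P) = (3 + 0)²*(1 + (3 + 0)²) = 3²*(1 + 3²) = 9*(1 + 9) = 9*10 = 90)
(U(-1)*(-9))*u(J) = -1*(-9)*90 = 9*90 = 810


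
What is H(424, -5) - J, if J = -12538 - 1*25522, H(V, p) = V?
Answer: 38484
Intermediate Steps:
J = -38060 (J = -12538 - 25522 = -38060)
H(424, -5) - J = 424 - 1*(-38060) = 424 + 38060 = 38484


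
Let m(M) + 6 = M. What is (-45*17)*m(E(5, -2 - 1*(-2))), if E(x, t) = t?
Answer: 4590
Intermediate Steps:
m(M) = -6 + M
(-45*17)*m(E(5, -2 - 1*(-2))) = (-45*17)*(-6 + (-2 - 1*(-2))) = -765*(-6 + (-2 + 2)) = -765*(-6 + 0) = -765*(-6) = 4590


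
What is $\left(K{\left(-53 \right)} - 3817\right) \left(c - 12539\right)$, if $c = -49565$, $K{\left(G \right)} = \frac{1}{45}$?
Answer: $\frac{10667231456}{45} \approx 2.3705 \cdot 10^{8}$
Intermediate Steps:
$K{\left(G \right)} = \frac{1}{45}$
$\left(K{\left(-53 \right)} - 3817\right) \left(c - 12539\right) = \left(\frac{1}{45} - 3817\right) \left(-49565 - 12539\right) = \left(- \frac{171764}{45}\right) \left(-62104\right) = \frac{10667231456}{45}$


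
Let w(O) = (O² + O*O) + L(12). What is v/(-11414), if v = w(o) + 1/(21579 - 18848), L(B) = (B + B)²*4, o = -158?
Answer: -142645593/31171634 ≈ -4.5761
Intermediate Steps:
L(B) = 16*B² (L(B) = (2*B)²*4 = (4*B²)*4 = 16*B²)
w(O) = 2304 + 2*O² (w(O) = (O² + O*O) + 16*12² = (O² + O²) + 16*144 = 2*O² + 2304 = 2304 + 2*O²)
v = 142645593/2731 (v = (2304 + 2*(-158)²) + 1/(21579 - 18848) = (2304 + 2*24964) + 1/2731 = (2304 + 49928) + 1/2731 = 52232 + 1/2731 = 142645593/2731 ≈ 52232.)
v/(-11414) = (142645593/2731)/(-11414) = (142645593/2731)*(-1/11414) = -142645593/31171634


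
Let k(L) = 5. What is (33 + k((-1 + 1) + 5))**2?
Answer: 1444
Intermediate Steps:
(33 + k((-1 + 1) + 5))**2 = (33 + 5)**2 = 38**2 = 1444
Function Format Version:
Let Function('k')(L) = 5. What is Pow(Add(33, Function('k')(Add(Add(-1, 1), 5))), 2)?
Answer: 1444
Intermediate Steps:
Pow(Add(33, Function('k')(Add(Add(-1, 1), 5))), 2) = Pow(Add(33, 5), 2) = Pow(38, 2) = 1444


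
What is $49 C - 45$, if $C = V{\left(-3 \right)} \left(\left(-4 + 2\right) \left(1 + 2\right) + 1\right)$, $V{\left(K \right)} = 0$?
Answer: $-45$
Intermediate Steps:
$C = 0$ ($C = 0 \left(\left(-4 + 2\right) \left(1 + 2\right) + 1\right) = 0 \left(\left(-2\right) 3 + 1\right) = 0 \left(-6 + 1\right) = 0 \left(-5\right) = 0$)
$49 C - 45 = 49 \cdot 0 - 45 = 0 - 45 = -45$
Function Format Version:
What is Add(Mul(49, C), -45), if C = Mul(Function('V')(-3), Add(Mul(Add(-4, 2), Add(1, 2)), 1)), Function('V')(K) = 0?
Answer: -45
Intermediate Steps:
C = 0 (C = Mul(0, Add(Mul(Add(-4, 2), Add(1, 2)), 1)) = Mul(0, Add(Mul(-2, 3), 1)) = Mul(0, Add(-6, 1)) = Mul(0, -5) = 0)
Add(Mul(49, C), -45) = Add(Mul(49, 0), -45) = Add(0, -45) = -45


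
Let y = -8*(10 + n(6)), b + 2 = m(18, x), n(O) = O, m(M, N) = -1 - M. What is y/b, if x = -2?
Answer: 128/21 ≈ 6.0952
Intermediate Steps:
b = -21 (b = -2 + (-1 - 1*18) = -2 + (-1 - 18) = -2 - 19 = -21)
y = -128 (y = -8*(10 + 6) = -8*16 = -128)
y/b = -128/(-21) = -128*(-1/21) = 128/21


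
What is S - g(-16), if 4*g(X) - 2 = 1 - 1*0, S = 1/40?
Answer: -29/40 ≈ -0.72500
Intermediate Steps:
S = 1/40 ≈ 0.025000
g(X) = ¾ (g(X) = ½ + (1 - 1*0)/4 = ½ + (1 + 0)/4 = ½ + (¼)*1 = ½ + ¼ = ¾)
S - g(-16) = 1/40 - 1*¾ = 1/40 - ¾ = -29/40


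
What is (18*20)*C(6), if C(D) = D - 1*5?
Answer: 360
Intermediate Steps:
C(D) = -5 + D (C(D) = D - 5 = -5 + D)
(18*20)*C(6) = (18*20)*(-5 + 6) = 360*1 = 360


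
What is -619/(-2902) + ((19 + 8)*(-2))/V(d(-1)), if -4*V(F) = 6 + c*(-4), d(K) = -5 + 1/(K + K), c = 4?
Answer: -310321/14510 ≈ -21.387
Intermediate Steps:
d(K) = -5 + 1/(2*K)
V(F) = 5/2 (V(F) = -(6 + 4*(-4))/4 = -(6 - 16)/4 = -¼*(-10) = 5/2)
-619/(-2902) + ((19 + 8)*(-2))/V(d(-1)) = -619/(-2902) + ((19 + 8)*(-2))/(5/2) = -619*(-1/2902) + (27*(-2))*(⅖) = 619/2902 - 54*⅖ = 619/2902 - 108/5 = -310321/14510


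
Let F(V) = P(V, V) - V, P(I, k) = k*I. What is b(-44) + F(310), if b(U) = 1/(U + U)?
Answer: 8429519/88 ≈ 95790.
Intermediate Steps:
P(I, k) = I*k
b(U) = 1/(2*U)
F(V) = V² - V (F(V) = V*V - V = V² - V)
b(-44) + F(310) = (½)/(-44) + 310*(-1 + 310) = (½)*(-1/44) + 310*309 = -1/88 + 95790 = 8429519/88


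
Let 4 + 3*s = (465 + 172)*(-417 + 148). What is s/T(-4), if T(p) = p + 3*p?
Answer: 57119/16 ≈ 3569.9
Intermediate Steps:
T(p) = 4*p
s = -57119 (s = -4/3 + ((465 + 172)*(-417 + 148))/3 = -4/3 + (637*(-269))/3 = -4/3 + (1/3)*(-171353) = -4/3 - 171353/3 = -57119)
s/T(-4) = -57119/(4*(-4)) = -57119/(-16) = -57119*(-1/16) = 57119/16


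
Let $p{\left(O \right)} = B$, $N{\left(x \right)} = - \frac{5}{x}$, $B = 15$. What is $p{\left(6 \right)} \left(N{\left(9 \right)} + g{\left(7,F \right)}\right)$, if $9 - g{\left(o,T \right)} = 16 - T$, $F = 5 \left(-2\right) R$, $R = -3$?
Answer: $\frac{1010}{3} \approx 336.67$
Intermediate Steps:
$F = 30$ ($F = 5 \left(-2\right) \left(-3\right) = \left(-10\right) \left(-3\right) = 30$)
$g{\left(o,T \right)} = -7 + T$ ($g{\left(o,T \right)} = 9 - \left(16 - T\right) = 9 + \left(-16 + T\right) = -7 + T$)
$p{\left(O \right)} = 15$
$p{\left(6 \right)} \left(N{\left(9 \right)} + g{\left(7,F \right)}\right) = 15 \left(- \frac{5}{9} + \left(-7 + 30\right)\right) = 15 \left(\left(-5\right) \frac{1}{9} + 23\right) = 15 \left(- \frac{5}{9} + 23\right) = 15 \cdot \frac{202}{9} = \frac{1010}{3}$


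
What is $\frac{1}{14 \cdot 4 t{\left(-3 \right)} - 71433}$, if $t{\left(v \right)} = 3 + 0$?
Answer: $- \frac{1}{71265} \approx -1.4032 \cdot 10^{-5}$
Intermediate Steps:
$t{\left(v \right)} = 3$
$\frac{1}{14 \cdot 4 t{\left(-3 \right)} - 71433} = \frac{1}{14 \cdot 4 \cdot 3 - 71433} = \frac{1}{56 \cdot 3 - 71433} = \frac{1}{168 - 71433} = \frac{1}{-71265} = - \frac{1}{71265}$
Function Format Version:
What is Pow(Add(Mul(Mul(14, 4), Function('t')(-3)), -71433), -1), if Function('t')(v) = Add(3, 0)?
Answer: Rational(-1, 71265) ≈ -1.4032e-5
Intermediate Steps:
Function('t')(v) = 3
Pow(Add(Mul(Mul(14, 4), Function('t')(-3)), -71433), -1) = Pow(Add(Mul(Mul(14, 4), 3), -71433), -1) = Pow(Add(Mul(56, 3), -71433), -1) = Pow(Add(168, -71433), -1) = Pow(-71265, -1) = Rational(-1, 71265)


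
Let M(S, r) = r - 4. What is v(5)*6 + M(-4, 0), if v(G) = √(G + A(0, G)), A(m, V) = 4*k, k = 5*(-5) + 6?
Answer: -4 + 6*I*√71 ≈ -4.0 + 50.557*I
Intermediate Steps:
M(S, r) = -4 + r
k = -19 (k = -25 + 6 = -19)
A(m, V) = -76 (A(m, V) = 4*(-19) = -76)
v(G) = √(-76 + G) (v(G) = √(G - 76) = √(-76 + G))
v(5)*6 + M(-4, 0) = √(-76 + 5)*6 + (-4 + 0) = √(-71)*6 - 4 = (I*√71)*6 - 4 = 6*I*√71 - 4 = -4 + 6*I*√71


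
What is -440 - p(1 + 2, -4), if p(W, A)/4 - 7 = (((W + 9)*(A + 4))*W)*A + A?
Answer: -452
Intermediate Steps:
p(W, A) = 28 + 4*A + 4*A*W*(4 + A)*(9 + W) (p(W, A) = 28 + 4*((((W + 9)*(A + 4))*W)*A + A) = 28 + 4*((((9 + W)*(4 + A))*W)*A + A) = 28 + 4*((((4 + A)*(9 + W))*W)*A + A) = 28 + 4*((W*(4 + A)*(9 + W))*A + A) = 28 + 4*(A*W*(4 + A)*(9 + W) + A) = 28 + 4*(A + A*W*(4 + A)*(9 + W)) = 28 + (4*A + 4*A*W*(4 + A)*(9 + W)) = 28 + 4*A + 4*A*W*(4 + A)*(9 + W))
-440 - p(1 + 2, -4) = -440 - (28 + 4*(-4) + 4*(-4)²*(1 + 2)² + 16*(-4)*(1 + 2)² + 36*(1 + 2)*(-4)² + 144*(-4)*(1 + 2)) = -440 - (28 - 16 + 4*16*3² + 16*(-4)*3² + 36*3*16 + 144*(-4)*3) = -440 - (28 - 16 + 4*16*9 + 16*(-4)*9 + 1728 - 1728) = -440 - (28 - 16 + 576 - 576 + 1728 - 1728) = -440 - 1*12 = -440 - 12 = -452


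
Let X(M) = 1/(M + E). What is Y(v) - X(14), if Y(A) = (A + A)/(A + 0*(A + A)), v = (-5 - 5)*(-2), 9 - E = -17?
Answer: 79/40 ≈ 1.9750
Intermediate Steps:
E = 26 (E = 9 - 1*(-17) = 9 + 17 = 26)
v = 20 (v = -10*(-2) = 20)
Y(A) = 2 (Y(A) = (2*A)/(A + 0*(2*A)) = (2*A)/(A + 0) = (2*A)/A = 2)
X(M) = 1/(26 + M) (X(M) = 1/(M + 26) = 1/(26 + M))
Y(v) - X(14) = 2 - 1/(26 + 14) = 2 - 1/40 = 79/40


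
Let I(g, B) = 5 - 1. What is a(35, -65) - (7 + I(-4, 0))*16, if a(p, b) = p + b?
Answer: -206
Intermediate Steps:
a(p, b) = b + p
I(g, B) = 4
a(35, -65) - (7 + I(-4, 0))*16 = (-65 + 35) - (7 + 4)*16 = -30 - 11*16 = -30 - 1*176 = -30 - 176 = -206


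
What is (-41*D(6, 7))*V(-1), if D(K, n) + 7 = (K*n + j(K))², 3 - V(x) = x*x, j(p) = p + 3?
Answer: -212708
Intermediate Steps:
j(p) = 3 + p
V(x) = 3 - x² (V(x) = 3 - x*x = 3 - x²)
D(K, n) = -7 + (3 + K + K*n)² (D(K, n) = -7 + (K*n + (3 + K))² = -7 + (3 + K + K*n)²)
(-41*D(6, 7))*V(-1) = (-41*(-7 + (3 + 6 + 6*7)²))*(3 - 1*(-1)²) = (-41*(-7 + (3 + 6 + 42)²))*(3 - 1*1) = (-41*(-7 + 51²))*(3 - 1) = -41*(-7 + 2601)*2 = -41*2594*2 = -106354*2 = -212708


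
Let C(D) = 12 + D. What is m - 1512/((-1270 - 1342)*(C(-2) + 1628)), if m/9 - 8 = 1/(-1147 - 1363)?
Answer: 1534063209/21307390 ≈ 71.997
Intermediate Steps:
m = 180711/2510 (m = 72 + 9/(-1147 - 1363) = 72 + 9/(-2510) = 72 + 9*(-1/2510) = 72 - 9/2510 = 180711/2510 ≈ 71.996)
m - 1512/((-1270 - 1342)*(C(-2) + 1628)) = 180711/2510 - 1512/((-1270 - 1342)*((12 - 2) + 1628)) = 180711/2510 - 1512/((-2612*(10 + 1628))) = 180711/2510 - 1512/((-2612*1638)) = 180711/2510 - 1512/(-4278456) = 180711/2510 - 1512*(-1)/4278456 = 180711/2510 - 1*(-3/8489) = 180711/2510 + 3/8489 = 1534063209/21307390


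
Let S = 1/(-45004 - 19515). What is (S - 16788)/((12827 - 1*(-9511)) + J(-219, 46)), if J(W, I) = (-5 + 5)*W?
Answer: -1083144973/1441225422 ≈ -0.75154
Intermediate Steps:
J(W, I) = 0 (J(W, I) = 0*W = 0)
S = -1/64519 (S = 1/(-64519) = -1/64519 ≈ -1.5499e-5)
(S - 16788)/((12827 - 1*(-9511)) + J(-219, 46)) = (-1/64519 - 16788)/((12827 - 1*(-9511)) + 0) = -1083144973/(64519*((12827 + 9511) + 0)) = -1083144973/(64519*(22338 + 0)) = -1083144973/64519/22338 = -1083144973/64519*1/22338 = -1083144973/1441225422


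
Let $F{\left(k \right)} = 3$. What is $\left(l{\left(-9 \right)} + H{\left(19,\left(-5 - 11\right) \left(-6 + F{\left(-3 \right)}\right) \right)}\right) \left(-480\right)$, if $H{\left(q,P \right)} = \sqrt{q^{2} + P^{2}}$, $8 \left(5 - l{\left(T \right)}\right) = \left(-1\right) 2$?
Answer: $-2520 - 480 \sqrt{2665} \approx -27299.0$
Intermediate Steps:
$l{\left(T \right)} = \frac{21}{4}$ ($l{\left(T \right)} = 5 - \frac{\left(-1\right) 2}{8} = 5 - - \frac{1}{4} = 5 + \frac{1}{4} = \frac{21}{4}$)
$H{\left(q,P \right)} = \sqrt{P^{2} + q^{2}}$
$\left(l{\left(-9 \right)} + H{\left(19,\left(-5 - 11\right) \left(-6 + F{\left(-3 \right)}\right) \right)}\right) \left(-480\right) = \left(\frac{21}{4} + \sqrt{\left(\left(-5 - 11\right) \left(-6 + 3\right)\right)^{2} + 19^{2}}\right) \left(-480\right) = \left(\frac{21}{4} + \sqrt{\left(\left(-16\right) \left(-3\right)\right)^{2} + 361}\right) \left(-480\right) = \left(\frac{21}{4} + \sqrt{48^{2} + 361}\right) \left(-480\right) = \left(\frac{21}{4} + \sqrt{2304 + 361}\right) \left(-480\right) = \left(\frac{21}{4} + \sqrt{2665}\right) \left(-480\right) = -2520 - 480 \sqrt{2665}$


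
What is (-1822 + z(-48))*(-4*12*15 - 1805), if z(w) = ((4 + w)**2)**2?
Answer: -9459341850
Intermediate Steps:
z(w) = (4 + w)**4
(-1822 + z(-48))*(-4*12*15 - 1805) = (-1822 + (4 - 48)**4)*(-4*12*15 - 1805) = (-1822 + (-44)**4)*(-48*15 - 1805) = (-1822 + 3748096)*(-720 - 1805) = 3746274*(-2525) = -9459341850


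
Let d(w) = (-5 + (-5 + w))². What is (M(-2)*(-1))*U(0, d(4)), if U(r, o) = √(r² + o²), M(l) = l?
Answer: 72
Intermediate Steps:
d(w) = (-10 + w)²
U(r, o) = √(o² + r²)
(M(-2)*(-1))*U(0, d(4)) = (-2*(-1))*√(((-10 + 4)²)² + 0²) = 2*√(((-6)²)² + 0) = 2*√(36² + 0) = 2*√(1296 + 0) = 2*√1296 = 2*36 = 72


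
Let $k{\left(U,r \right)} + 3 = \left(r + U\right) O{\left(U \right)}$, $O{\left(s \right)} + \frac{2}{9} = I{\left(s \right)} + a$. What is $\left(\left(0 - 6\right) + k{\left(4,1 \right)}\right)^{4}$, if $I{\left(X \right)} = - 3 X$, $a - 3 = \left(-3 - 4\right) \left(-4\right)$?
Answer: $\frac{340701020416}{6561} \approx 5.1928 \cdot 10^{7}$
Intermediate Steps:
$a = 31$ ($a = 3 + \left(-3 - 4\right) \left(-4\right) = 3 - -28 = 3 + 28 = 31$)
$O{\left(s \right)} = \frac{277}{9} - 3 s$ ($O{\left(s \right)} = - \frac{2}{9} - \left(-31 + 3 s\right) = \frac{277}{9} - 3 s$)
$k{\left(U,r \right)} = -3 + \left(\frac{277}{9} - 3 U\right) \left(U + r\right)$ ($k{\left(U,r \right)} = -3 + \left(r + U\right) \left(\frac{277}{9} - 3 U\right) = -3 + \left(U + r\right) \left(\frac{277}{9} - 3 U\right) = -3 + \left(\frac{277}{9} - 3 U\right) \left(U + r\right)$)
$\left(\left(0 - 6\right) + k{\left(4,1 \right)}\right)^{4} = \left(\left(0 - 6\right) - \left(3 + \frac{5 \left(-277 + 27 \cdot 4\right)}{9}\right)\right)^{4} = \left(-6 - \left(3 + \frac{5 \left(-277 + 108\right)}{9}\right)\right)^{4} = \left(-6 - \left(3 - \frac{845}{9}\right)\right)^{4} = \left(-6 + \left(-3 + \frac{676}{9} + \frac{169}{9}\right)\right)^{4} = \left(-6 + \frac{818}{9}\right)^{4} = \left(\frac{764}{9}\right)^{4} = \frac{340701020416}{6561}$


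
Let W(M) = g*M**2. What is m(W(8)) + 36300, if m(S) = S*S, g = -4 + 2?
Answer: 52684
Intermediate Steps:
g = -2
W(M) = -2*M**2
m(S) = S**2
m(W(8)) + 36300 = (-2*8**2)**2 + 36300 = (-2*64)**2 + 36300 = (-128)**2 + 36300 = 16384 + 36300 = 52684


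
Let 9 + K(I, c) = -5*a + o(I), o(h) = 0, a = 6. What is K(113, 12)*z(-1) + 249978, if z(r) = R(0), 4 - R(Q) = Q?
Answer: 249822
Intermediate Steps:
R(Q) = 4 - Q
z(r) = 4 (z(r) = 4 - 1*0 = 4 + 0 = 4)
K(I, c) = -39 (K(I, c) = -9 + (-5*6 + 0) = -9 + (-30 + 0) = -9 - 30 = -39)
K(113, 12)*z(-1) + 249978 = -39*4 + 249978 = -156 + 249978 = 249822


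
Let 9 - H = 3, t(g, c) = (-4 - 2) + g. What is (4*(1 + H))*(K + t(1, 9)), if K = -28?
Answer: -924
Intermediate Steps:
t(g, c) = -6 + g
H = 6 (H = 9 - 1*3 = 9 - 3 = 6)
(4*(1 + H))*(K + t(1, 9)) = (4*(1 + 6))*(-28 + (-6 + 1)) = (4*7)*(-28 - 5) = 28*(-33) = -924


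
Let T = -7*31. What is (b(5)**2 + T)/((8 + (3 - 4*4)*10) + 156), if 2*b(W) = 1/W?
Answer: -21699/3400 ≈ -6.3821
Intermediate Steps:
b(W) = 1/(2*W)
T = -217
(b(5)**2 + T)/((8 + (3 - 4*4)*10) + 156) = (((1/2)/5)**2 - 217)/((8 + (3 - 4*4)*10) + 156) = (((1/2)*(1/5))**2 - 217)/((8 + (3 - 16)*10) + 156) = ((1/10)**2 - 217)/((8 - 13*10) + 156) = (1/100 - 217)/((8 - 130) + 156) = -21699/(100*(-122 + 156)) = -21699/100/34 = -21699/100*1/34 = -21699/3400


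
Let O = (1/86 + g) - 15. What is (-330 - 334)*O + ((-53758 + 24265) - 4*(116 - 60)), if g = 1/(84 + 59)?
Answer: -121561821/6149 ≈ -19769.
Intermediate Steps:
g = 1/143 ≈ 0.0069930
O = -184241/12298 (O = (1/86 + 1/143) - 15 = 229/12298 - 15 = -184241/12298 ≈ -14.981)
(-330 - 334)*O + ((-53758 + 24265) - 4*(116 - 60)) = (-330 - 334)*(-184241/12298) + ((-53758 + 24265) - 4*(116 - 60)) = -664*(-184241/12298) + (-29493 - 4*56) = 61168012/6149 + (-29493 - 224) = 61168012/6149 - 29717 = -121561821/6149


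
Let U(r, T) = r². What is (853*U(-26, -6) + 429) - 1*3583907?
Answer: -3006850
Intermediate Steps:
(853*U(-26, -6) + 429) - 1*3583907 = (853*(-26)² + 429) - 1*3583907 = (853*676 + 429) - 3583907 = (576628 + 429) - 3583907 = 577057 - 3583907 = -3006850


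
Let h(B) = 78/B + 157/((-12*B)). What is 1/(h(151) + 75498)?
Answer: 1812/136803155 ≈ 1.3245e-5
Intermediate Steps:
h(B) = 779/(12*B) (h(B) = 78/B + 157*(-1/(12*B)) = 78/B - 157/(12*B) = 779/(12*B))
1/(h(151) + 75498) = 1/((779/12)/151 + 75498) = 1/((779/12)*(1/151) + 75498) = 1/(779/1812 + 75498) = 1/(136803155/1812) = 1812/136803155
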